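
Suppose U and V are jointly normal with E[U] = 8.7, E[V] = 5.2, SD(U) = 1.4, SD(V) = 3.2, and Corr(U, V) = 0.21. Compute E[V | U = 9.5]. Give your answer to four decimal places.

5.5840

For a bivariate normal, E[V | U=x] = μ_V + ρ·(σ_V/σ_U)·(x − μ_U).
E[V | U=9.5] = 5.2 + (0.21)·(3.2/1.4)·(9.5 − (8.7)) = 5.2 + (0.48)·(0.8) = 5.5840.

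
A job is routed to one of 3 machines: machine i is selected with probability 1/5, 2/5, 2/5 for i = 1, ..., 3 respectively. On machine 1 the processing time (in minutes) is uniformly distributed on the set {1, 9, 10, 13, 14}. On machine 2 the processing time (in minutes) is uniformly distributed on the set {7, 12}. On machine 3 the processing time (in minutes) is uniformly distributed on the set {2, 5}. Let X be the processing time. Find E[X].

177/25

E[X | machine 1] = (1+9+10+13+14)/5 = 47/5.
E[X | machine 2] = (7+12)/2 = 19/2.
E[X | machine 3] = (2+5)/2 = 7/2.
E[X] = (1/5)·(47/5) + (2/5)·(19/2) + (2/5)·(7/2) = 177/25.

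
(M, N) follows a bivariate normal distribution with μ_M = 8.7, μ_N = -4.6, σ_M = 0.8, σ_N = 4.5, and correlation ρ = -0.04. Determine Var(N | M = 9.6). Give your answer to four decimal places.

20.2176

The conditional variance in a bivariate normal is σ_N²(1 − ρ²), independent of x.
Var(N | M=9.6) = (4.5)²·(1 − (-0.04)²) = 20.25·0.9984 = 20.2176.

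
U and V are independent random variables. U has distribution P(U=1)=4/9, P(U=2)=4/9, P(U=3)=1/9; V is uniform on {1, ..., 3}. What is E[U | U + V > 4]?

P(U + V > 4) = 2/9.
Summing U·P(x,y) over outcomes with U + V > 4 gives 14/27.
E[U | U + V > 4] = (14/27) / (2/9) = 7/3.

7/3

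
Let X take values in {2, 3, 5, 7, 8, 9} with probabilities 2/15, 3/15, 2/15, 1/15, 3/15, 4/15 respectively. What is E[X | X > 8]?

P(X > 8) = 4/15.
Σ over the event: 9·4/15 = 12/5.
E[X | X > 8] = (12/5) / (4/15) = 9.

9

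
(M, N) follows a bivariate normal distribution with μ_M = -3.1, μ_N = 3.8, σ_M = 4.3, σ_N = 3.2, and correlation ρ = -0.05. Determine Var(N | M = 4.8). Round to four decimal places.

10.2144

For a bivariate normal, Var(N | M=x) = σ_N²(1 − ρ²).
Var(N | M=4.8) = (3.2)²·(1 − (-0.05)²) = 10.24·0.9975 = 10.2144.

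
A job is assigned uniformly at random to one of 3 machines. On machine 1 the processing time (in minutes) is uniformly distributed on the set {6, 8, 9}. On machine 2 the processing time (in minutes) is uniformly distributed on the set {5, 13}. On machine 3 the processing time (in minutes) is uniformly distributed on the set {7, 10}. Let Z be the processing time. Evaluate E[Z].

E[Z | machine 1] = (6+8+9)/3 = 23/3.
E[Z | machine 2] = (5+13)/2 = 9.
E[Z | machine 3] = (7+10)/2 = 17/2.
By the law of total expectation,
E[Z] = (1/3)·(23/3) + (1/3)·(9) + (1/3)·(17/2) = 151/18.

151/18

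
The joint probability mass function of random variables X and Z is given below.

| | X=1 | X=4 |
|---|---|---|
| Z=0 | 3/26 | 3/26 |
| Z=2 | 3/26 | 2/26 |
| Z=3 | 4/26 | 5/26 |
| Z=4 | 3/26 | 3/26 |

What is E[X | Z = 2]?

11/5

P(Z = 2) = 5/26.
Σ X·P over the event = 1·(3/26) + 4·(2/26) = 11/26.
E[X | Z = 2] = (11/26) / (5/26) = 11/5.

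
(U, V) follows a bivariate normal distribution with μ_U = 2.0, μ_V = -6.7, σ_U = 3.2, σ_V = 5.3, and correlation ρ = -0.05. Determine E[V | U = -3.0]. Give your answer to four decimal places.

-6.2859

The regression of V on U has slope ρ·σ_V/σ_U and passes through (μ_U, μ_V).
E[V | U=-3.0] = -6.7 + (-0.05)·(5.3/3.2)·(-3.0 − (2.0)) = -6.7 + (-0.082812)·(-5) = -6.2859.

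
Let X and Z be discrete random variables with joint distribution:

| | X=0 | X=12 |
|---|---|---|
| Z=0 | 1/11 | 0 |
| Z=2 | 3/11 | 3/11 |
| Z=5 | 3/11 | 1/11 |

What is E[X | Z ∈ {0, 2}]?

P(Z ∈ {0, 2}) = 7/11.
Σ X·P over the event = 0·(1/11) + 0·(3/11) + 12·(3/11) = 36/11.
E[X | Z ∈ {0, 2}] = (36/11) / (7/11) = 36/7.

36/7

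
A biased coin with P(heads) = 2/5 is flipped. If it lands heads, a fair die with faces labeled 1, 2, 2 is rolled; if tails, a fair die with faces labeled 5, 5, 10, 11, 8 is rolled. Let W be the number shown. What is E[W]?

E[W | heads] = (1+2+2)/3 = 5/3.
E[W | tails] = (5+5+10+11+8)/5 = 39/5.
By the law of total expectation,
E[W] = (2/5)·(5/3) + (3/5)·(39/5) = 401/75.

401/75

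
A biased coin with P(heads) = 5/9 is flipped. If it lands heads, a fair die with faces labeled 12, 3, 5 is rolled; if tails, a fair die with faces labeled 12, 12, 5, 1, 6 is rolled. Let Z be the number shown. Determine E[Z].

932/135

E[Z | heads] = (12+3+5)/3 = 20/3.
E[Z | tails] = (12+12+5+1+6)/5 = 36/5.
E[Z] = (5/9)·(20/3) + (4/9)·(36/5) = 932/135.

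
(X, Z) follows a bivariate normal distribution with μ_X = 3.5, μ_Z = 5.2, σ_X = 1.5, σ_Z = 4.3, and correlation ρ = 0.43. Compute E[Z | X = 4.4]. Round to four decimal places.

6.3094

For a bivariate normal, E[Z | X=x] = μ_Z + ρ·(σ_Z/σ_X)·(x − μ_X).
E[Z | X=4.4] = 5.2 + (0.43)·(4.3/1.5)·(4.4 − (3.5)) = 5.2 + (1.2327)·(0.9) = 6.3094.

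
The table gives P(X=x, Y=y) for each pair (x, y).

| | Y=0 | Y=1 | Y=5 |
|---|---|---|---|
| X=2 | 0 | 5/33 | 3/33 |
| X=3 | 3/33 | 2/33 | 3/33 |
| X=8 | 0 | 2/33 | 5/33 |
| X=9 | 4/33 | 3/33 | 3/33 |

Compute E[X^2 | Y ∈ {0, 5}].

P(Y ∈ {0, 5}) = 7/11.
Σ X^2·P over the event = 4·(3/33) + 9·(3/33) + 9·(3/33) + 64·(5/33) + 81·(4/33) + 81·(3/33) = 953/33.
E[X^2 | Y ∈ {0, 5}] = (953/33) / (7/11) = 953/21.

953/21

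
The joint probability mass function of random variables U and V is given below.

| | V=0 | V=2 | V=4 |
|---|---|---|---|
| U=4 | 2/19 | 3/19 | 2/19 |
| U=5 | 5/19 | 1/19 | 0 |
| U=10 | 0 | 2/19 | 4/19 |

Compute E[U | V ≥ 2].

85/12

P(V ≥ 2) = 12/19.
Σ U·P over the event = 4·(3/19) + 4·(2/19) + 5·(1/19) + 10·(2/19) + 10·(4/19) = 85/19.
E[U | V ≥ 2] = (85/19) / (12/19) = 85/12.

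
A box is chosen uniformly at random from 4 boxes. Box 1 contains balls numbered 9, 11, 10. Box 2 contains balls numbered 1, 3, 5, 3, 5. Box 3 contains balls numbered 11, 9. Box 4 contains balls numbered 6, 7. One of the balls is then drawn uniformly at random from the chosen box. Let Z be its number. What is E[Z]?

E[Z | box 1] = (9+11+10)/3 = 10.
E[Z | box 2] = (1+3+5+3+5)/5 = 17/5.
E[Z | box 3] = (11+9)/2 = 10.
E[Z | box 4] = (6+7)/2 = 13/2.
By the law of total expectation,
E[Z] = (1/4)·(10) + (1/4)·(17/5) + (1/4)·(10) + (1/4)·(13/2) = 299/40.

299/40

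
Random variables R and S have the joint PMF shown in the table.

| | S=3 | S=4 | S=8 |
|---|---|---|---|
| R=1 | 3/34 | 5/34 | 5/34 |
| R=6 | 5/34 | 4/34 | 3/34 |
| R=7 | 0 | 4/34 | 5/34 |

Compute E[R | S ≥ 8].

P(S ≥ 8) = 13/34.
Σ R·P over the event = 1·(5/34) + 6·(3/34) + 7·(5/34) = 29/17.
E[R | S ≥ 8] = (29/17) / (13/34) = 58/13.

58/13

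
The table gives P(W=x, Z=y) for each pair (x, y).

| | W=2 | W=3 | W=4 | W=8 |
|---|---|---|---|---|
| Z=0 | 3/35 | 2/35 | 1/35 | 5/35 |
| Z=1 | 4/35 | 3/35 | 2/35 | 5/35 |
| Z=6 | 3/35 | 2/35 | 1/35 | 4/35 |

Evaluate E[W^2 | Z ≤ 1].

761/25

P(Z ≤ 1) = 5/7.
Σ W^2·P over the event = 4·(3/35) + 4·(4/35) + 9·(2/35) + 9·(3/35) + 16·(1/35) + 16·(2/35) + 64·(5/35) + 64·(5/35) = 761/35.
E[W^2 | Z ≤ 1] = (761/35) / (5/7) = 761/25.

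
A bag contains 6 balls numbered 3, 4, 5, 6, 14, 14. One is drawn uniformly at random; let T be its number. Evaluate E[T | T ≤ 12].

P(T ≤ 12) = 2/3.
Σ over the event: 3·1/6 + 4·1/6 + 5·1/6 + 6·1/6 = 3.
E[T | T ≤ 12] = (3) / (2/3) = 9/2.

9/2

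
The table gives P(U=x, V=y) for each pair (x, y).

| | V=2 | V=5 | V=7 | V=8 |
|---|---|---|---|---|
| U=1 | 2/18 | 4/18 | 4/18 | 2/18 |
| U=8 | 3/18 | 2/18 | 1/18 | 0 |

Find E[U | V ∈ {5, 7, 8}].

34/13

P(V ∈ {5, 7, 8}) = 13/18.
Σ U·P over the event = 1·(4/18) + 1·(4/18) + 1·(2/18) + 8·(2/18) + 8·(1/18) = 17/9.
E[U | V ∈ {5, 7, 8}] = (17/9) / (13/18) = 34/13.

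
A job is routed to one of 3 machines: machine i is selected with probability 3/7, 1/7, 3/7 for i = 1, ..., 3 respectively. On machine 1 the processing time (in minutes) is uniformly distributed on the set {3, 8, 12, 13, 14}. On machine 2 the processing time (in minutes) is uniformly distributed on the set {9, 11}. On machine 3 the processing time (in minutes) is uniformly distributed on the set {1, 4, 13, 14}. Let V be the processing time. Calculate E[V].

E[V | machine 1] = (3+8+12+13+14)/5 = 10.
E[V | machine 2] = (9+11)/2 = 10.
E[V | machine 3] = (1+4+13+14)/4 = 8.
By the law of total expectation,
E[V] = (3/7)·(10) + (1/7)·(10) + (3/7)·(8) = 64/7.

64/7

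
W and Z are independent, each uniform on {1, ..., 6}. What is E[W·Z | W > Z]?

35/3

P(W > Z) = 5/12.
Summing WZ·P(x,y) over outcomes with W > Z gives 175/36.
E[W·Z | W > Z] = (175/36) / (5/12) = 35/3.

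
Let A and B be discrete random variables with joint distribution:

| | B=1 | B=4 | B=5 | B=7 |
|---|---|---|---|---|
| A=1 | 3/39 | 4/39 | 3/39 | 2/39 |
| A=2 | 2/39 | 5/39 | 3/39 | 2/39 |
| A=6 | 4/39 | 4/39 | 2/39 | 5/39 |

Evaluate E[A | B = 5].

21/8

P(B = 5) = 8/39.
Σ A·P over the event = 1·(3/39) + 2·(3/39) + 6·(2/39) = 7/13.
E[A | B = 5] = (7/13) / (8/39) = 21/8.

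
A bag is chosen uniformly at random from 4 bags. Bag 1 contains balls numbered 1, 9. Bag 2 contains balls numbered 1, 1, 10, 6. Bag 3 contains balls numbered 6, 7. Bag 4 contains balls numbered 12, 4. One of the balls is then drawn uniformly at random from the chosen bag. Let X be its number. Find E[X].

6

E[X | bag 1] = (1+9)/2 = 5.
E[X | bag 2] = (1+1+10+6)/4 = 9/2.
E[X | bag 3] = (6+7)/2 = 13/2.
E[X | bag 4] = (12+4)/2 = 8.
By the law of total expectation,
E[X] = (1/4)·(5) + (1/4)·(9/2) + (1/4)·(13/2) + (1/4)·(8) = 6.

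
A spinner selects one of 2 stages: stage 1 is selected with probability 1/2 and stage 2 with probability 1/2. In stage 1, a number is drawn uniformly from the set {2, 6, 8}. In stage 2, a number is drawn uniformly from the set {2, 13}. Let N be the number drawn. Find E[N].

77/12

E[N | stage 1] = (2+6+8)/3 = 16/3.
E[N | stage 2] = (2+13)/2 = 15/2.
By the law of total expectation,
E[N] = (1/2)·(16/3) + (1/2)·(15/2) = 77/12.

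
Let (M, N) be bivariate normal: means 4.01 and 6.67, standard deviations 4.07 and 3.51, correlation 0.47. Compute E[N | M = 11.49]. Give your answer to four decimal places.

The regression of N on M has slope ρ·σ_N/σ_M and passes through (μ_M, μ_N).
E[N | M=11.49] = 6.67 + (0.47)·(3.51/4.07)·(11.49 − (4.01)) = 6.67 + (0.40533)·(7.48) = 9.7019.

9.7019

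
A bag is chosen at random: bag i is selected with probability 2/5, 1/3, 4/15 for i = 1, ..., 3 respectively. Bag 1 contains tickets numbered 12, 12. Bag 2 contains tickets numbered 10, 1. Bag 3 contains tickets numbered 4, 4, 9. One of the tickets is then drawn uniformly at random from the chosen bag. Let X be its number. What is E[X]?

733/90

E[X | bag 1] = (12+12)/2 = 12.
E[X | bag 2] = (10+1)/2 = 11/2.
E[X | bag 3] = (4+4+9)/3 = 17/3.
E[X] = (2/5)·(12) + (1/3)·(11/2) + (4/15)·(17/3) = 733/90.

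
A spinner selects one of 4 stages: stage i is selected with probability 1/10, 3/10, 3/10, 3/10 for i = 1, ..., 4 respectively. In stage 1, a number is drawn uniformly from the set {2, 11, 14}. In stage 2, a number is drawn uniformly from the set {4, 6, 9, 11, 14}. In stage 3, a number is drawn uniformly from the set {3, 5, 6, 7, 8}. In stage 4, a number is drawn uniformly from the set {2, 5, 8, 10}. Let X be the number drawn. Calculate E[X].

E[X | stage 1] = (2+11+14)/3 = 9.
E[X | stage 2] = (4+6+9+11+14)/5 = 44/5.
E[X | stage 3] = (3+5+6+7+8)/5 = 29/5.
E[X | stage 4] = (2+5+8+10)/4 = 25/4.
By the law of total expectation,
E[X] = (1/10)·(9) + (3/10)·(44/5) + (3/10)·(29/5) + (3/10)·(25/4) = 1431/200.

1431/200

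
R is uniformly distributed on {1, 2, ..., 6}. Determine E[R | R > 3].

Given R > 3, R is equally likely to be any of {4, 5, 6}.
E[R | R > 3] = (4 + 5 + 6) / 3 = 5.

5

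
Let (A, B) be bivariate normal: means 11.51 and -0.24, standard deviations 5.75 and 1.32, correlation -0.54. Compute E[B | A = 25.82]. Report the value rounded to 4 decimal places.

The regression of B on A has slope ρ·σ_B/σ_A and passes through (μ_A, μ_B).
E[B | A=25.82] = -0.24 + (-0.54)·(1.32/5.75)·(25.82 − (11.51)) = -0.24 + (-0.123965)·(14.31) = -2.0139.

-2.0139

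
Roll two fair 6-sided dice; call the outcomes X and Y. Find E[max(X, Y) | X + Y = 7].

5

Outcomes with X + Y = 7: (1,6), (2,5), (3,4), (4,3), (5,2), (6,1), each with probability 1/36.
E[max(X, Y) | X + Y = 7] = (6 + 5 + 4 + 4 + 5 + 6) / 6 = 5.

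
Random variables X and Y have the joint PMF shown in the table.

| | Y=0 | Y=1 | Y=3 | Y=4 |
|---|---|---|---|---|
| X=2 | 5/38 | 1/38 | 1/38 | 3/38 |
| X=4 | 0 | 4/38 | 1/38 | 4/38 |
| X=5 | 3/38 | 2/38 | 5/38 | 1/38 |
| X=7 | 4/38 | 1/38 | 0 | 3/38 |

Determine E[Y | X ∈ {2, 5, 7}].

P(X ∈ {2, 5, 7}) = 29/38.
Summing Y·P(X=x,Y=y) over the conditioning event gives 25/19.
E[Y | X ∈ {2, 5, 7}] = (25/19) / (29/38) = 50/29.

50/29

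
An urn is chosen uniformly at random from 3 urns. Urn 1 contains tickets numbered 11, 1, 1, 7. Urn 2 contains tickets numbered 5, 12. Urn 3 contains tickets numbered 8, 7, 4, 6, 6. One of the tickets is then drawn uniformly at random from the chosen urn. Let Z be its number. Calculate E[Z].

E[Z | urn 1] = (11+1+1+7)/4 = 5.
E[Z | urn 2] = (5+12)/2 = 17/2.
E[Z | urn 3] = (8+7+4+6+6)/5 = 31/5.
By the law of total expectation,
E[Z] = (1/3)·(5) + (1/3)·(17/2) + (1/3)·(31/5) = 197/30.

197/30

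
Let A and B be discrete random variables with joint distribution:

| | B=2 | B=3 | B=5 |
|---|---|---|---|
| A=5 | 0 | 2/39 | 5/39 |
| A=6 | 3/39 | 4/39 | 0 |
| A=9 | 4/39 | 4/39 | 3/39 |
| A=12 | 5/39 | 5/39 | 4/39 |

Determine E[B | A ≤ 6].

7/2

P(A ≤ 6) = 14/39.
Σ B·P over the event = 3·(2/39) + 5·(5/39) + 2·(3/39) + 3·(4/39) = 49/39.
E[B | A ≤ 6] = (49/39) / (14/39) = 7/2.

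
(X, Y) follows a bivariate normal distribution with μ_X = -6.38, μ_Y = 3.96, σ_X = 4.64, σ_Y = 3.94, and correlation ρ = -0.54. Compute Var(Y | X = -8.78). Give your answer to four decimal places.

For a bivariate normal, Var(Y | X=x) = σ_Y²(1 − ρ²).
Var(Y | X=-8.78) = (3.94)²·(1 − (-0.54)²) = 15.5236·0.7084 = 10.9969.

10.9969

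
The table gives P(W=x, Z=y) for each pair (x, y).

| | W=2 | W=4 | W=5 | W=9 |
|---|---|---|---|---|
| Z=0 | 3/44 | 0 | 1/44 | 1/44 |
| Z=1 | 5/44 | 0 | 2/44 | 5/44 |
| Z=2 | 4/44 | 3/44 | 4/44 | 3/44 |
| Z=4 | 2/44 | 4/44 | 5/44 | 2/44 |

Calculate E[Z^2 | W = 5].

P(W = 5) = 3/11.
Summing Z^2·P(W=x,Z=y) over the conditioning event gives 49/22.
E[Z^2 | W = 5] = (49/22) / (3/11) = 49/6.

49/6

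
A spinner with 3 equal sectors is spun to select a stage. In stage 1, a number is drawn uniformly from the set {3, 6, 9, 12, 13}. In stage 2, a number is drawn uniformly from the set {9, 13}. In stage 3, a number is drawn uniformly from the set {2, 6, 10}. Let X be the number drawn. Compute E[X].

128/15

E[X | stage 1] = (3+6+9+12+13)/5 = 43/5.
E[X | stage 2] = (9+13)/2 = 11.
E[X | stage 3] = (2+6+10)/3 = 6.
E[X] = (1/3)·(43/5) + (1/3)·(11) + (1/3)·(6) = 128/15.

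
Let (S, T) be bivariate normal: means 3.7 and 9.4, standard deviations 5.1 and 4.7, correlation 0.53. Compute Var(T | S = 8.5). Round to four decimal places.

15.8849

Var(T | S=x) = (1 − ρ²)·σ_T².
Var(T | S=8.5) = (4.7)²·(1 − (0.53)²) = 22.09·0.7191 = 15.8849.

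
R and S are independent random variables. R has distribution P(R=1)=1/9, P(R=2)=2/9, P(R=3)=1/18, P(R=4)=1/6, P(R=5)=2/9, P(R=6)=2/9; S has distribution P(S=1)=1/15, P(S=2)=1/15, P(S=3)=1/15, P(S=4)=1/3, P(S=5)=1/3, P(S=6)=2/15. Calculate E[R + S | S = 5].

P(S = 5) = 1/3.
Summing (R+S)·P(x,y) over outcomes with S = 5 gives 53/18.
E[R + S | S = 5] = (53/18) / (1/3) = 53/6.

53/6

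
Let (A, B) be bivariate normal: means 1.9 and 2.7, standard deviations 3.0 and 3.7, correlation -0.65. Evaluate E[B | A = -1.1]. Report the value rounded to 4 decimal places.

For a bivariate normal, E[B | A=x] = μ_B + ρ·(σ_B/σ_A)·(x − μ_A).
E[B | A=-1.1] = 2.7 + (-0.65)·(3.7/3.0)·(-1.1 − (1.9)) = 2.7 + (-0.80167)·(-3) = 5.1050.

5.1050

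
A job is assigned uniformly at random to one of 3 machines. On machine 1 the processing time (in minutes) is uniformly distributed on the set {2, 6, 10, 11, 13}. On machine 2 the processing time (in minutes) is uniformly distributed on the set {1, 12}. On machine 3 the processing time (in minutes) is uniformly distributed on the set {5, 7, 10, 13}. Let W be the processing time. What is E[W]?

E[W | machine 1] = (2+6+10+11+13)/5 = 42/5.
E[W | machine 2] = (1+12)/2 = 13/2.
E[W | machine 3] = (5+7+10+13)/4 = 35/4.
E[W] = (1/3)·(42/5) + (1/3)·(13/2) + (1/3)·(35/4) = 473/60.

473/60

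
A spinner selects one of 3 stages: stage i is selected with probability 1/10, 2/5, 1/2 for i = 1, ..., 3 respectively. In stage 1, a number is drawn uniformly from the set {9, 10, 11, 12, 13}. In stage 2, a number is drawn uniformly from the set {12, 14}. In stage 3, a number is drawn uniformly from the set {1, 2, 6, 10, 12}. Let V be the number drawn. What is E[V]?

47/5

E[V | stage 1] = (9+10+11+12+13)/5 = 11.
E[V | stage 2] = (12+14)/2 = 13.
E[V | stage 3] = (1+2+6+10+12)/5 = 31/5.
E[V] = (1/10)·(11) + (2/5)·(13) + (1/2)·(31/5) = 47/5.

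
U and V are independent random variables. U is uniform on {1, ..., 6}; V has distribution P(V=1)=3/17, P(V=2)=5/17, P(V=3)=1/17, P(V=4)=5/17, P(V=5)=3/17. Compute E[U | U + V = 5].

17/7

P(U + V = 5) = 7/51.
Summing U·P(x,y) over outcomes with U + V = 5 gives 1/3.
E[U | U + V = 5] = (1/3) / (7/51) = 17/7.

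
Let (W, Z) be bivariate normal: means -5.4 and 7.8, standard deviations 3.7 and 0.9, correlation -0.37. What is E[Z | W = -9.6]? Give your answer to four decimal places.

8.1780

E[Z | W=x] = μ_Z + ρ(σ_Z/σ_W)(x − μ_W) for jointly normal variables.
E[Z | W=-9.6] = 7.8 + (-0.37)·(0.9/3.7)·(-9.6 − (-5.4)) = 7.8 + (-0.09)·(-4.2) = 8.1780.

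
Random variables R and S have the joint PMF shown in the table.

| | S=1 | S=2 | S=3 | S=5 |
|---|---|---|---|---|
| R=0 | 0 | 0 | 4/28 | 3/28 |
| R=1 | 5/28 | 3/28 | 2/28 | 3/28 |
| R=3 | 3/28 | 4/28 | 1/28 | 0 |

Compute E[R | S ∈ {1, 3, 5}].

22/21

P(S ∈ {1, 3, 5}) = 3/4.
Σ R·P over the event = 0·(4/28) + 0·(3/28) + 1·(5/28) + 1·(2/28) + 1·(3/28) + 3·(3/28) + 3·(1/28) = 11/14.
E[R | S ∈ {1, 3, 5}] = (11/14) / (3/4) = 22/21.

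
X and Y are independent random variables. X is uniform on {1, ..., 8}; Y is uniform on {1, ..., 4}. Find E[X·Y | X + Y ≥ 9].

41/2

Outcomes with X + Y ≥ 9: (5,4), (6,3), (6,4), (7,2), (7,3), (7,4), (8,1), (8,2), (8,3), (8,4), each with probability 1/32.
E[X·Y | X + Y ≥ 9] = (20 + 18 + 24 + 14 + 21 + 28 + 8 + 16 + 24 + 32) / 10 = 41/2.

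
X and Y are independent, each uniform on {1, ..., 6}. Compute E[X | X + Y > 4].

58/15

P(X + Y > 4) = 5/6.
Summing X·P(x,y) over outcomes with X + Y > 4 gives 29/9.
E[X | X + Y > 4] = (29/9) / (5/6) = 58/15.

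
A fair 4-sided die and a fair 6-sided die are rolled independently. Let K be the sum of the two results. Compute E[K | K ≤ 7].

46/9

P(K ≤ 7) = 3/4.
Σ over the event: 2·1/24 + 3·1/12 + 4·1/8 + 5·1/6 + 6·1/6 + 7·1/6 = 23/6.
E[K | K ≤ 7] = (23/6) / (3/4) = 46/9.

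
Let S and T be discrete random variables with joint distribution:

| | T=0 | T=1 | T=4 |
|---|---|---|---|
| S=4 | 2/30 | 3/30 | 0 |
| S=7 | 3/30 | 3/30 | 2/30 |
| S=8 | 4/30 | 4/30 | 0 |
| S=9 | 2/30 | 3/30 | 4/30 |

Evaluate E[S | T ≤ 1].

57/8

P(T ≤ 1) = 4/5.
Summing S·P(S=x,T=y) over the conditioning event gives 57/10.
E[S | T ≤ 1] = (57/10) / (4/5) = 57/8.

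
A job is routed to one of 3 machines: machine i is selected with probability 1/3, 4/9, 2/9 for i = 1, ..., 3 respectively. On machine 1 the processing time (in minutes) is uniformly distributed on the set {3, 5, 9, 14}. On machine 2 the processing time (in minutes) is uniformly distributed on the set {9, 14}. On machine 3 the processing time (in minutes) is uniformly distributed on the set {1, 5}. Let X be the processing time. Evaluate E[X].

301/36

E[X | machine 1] = (3+5+9+14)/4 = 31/4.
E[X | machine 2] = (9+14)/2 = 23/2.
E[X | machine 3] = (1+5)/2 = 3.
By the law of total expectation,
E[X] = (1/3)·(31/4) + (4/9)·(23/2) + (2/9)·(3) = 301/36.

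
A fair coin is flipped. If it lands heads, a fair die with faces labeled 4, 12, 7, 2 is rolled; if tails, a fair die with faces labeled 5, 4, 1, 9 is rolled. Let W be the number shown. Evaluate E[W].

E[W | heads] = (4+12+7+2)/4 = 25/4.
E[W | tails] = (5+4+1+9)/4 = 19/4.
E[W] = (1/2)·(25/4) + (1/2)·(19/4) = 11/2.

11/2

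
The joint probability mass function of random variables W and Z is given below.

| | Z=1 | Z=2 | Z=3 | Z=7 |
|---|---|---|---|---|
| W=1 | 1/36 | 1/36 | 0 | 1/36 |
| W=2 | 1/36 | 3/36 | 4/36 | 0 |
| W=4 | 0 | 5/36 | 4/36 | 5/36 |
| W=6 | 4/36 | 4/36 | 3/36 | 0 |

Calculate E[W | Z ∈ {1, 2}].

78/19

P(Z ∈ {1, 2}) = 19/36.
Σ W·P over the event = 1·(1/36) + 1·(1/36) + 2·(1/36) + 2·(3/36) + 4·(5/36) + 6·(4/36) + 6·(4/36) = 13/6.
E[W | Z ∈ {1, 2}] = (13/6) / (19/36) = 78/19.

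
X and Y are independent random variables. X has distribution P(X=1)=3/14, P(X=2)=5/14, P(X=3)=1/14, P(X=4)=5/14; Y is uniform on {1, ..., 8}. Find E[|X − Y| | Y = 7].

P(Y = 7) = 1/8.
Summing |X−Y|·P(x,y) over outcomes with Y = 7 gives 31/56.
E[|X − Y| | Y = 7] = (31/56) / (1/8) = 31/7.

31/7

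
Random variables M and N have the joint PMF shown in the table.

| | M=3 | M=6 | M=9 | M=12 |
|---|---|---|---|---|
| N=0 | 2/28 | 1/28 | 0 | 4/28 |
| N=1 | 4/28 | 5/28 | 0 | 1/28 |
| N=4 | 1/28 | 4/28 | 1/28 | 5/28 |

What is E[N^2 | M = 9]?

P(M = 9) = 1/28.
Σ N^2·P over the event = 16·(1/28) = 4/7.
E[N^2 | M = 9] = (4/7) / (1/28) = 16.

16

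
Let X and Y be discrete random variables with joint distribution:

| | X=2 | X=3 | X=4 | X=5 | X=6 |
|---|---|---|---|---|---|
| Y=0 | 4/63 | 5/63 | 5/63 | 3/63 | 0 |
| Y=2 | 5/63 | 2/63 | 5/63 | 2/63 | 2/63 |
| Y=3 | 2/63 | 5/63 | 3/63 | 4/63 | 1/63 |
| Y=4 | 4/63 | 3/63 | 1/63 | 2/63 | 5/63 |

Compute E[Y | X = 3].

P(X = 3) = 5/21.
Σ Y·P over the event = 0·(5/63) + 2·(2/63) + 3·(5/63) + 4·(3/63) = 31/63.
E[Y | X = 3] = (31/63) / (5/21) = 31/15.

31/15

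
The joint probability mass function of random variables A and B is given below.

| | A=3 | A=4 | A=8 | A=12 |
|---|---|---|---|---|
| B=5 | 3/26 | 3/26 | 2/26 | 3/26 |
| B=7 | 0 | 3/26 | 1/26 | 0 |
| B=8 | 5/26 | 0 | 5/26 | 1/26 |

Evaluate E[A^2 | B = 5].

635/11

P(B = 5) = 11/26.
Σ A^2·P over the event = 9·(3/26) + 16·(3/26) + 64·(2/26) + 144·(3/26) = 635/26.
E[A^2 | B = 5] = (635/26) / (11/26) = 635/11.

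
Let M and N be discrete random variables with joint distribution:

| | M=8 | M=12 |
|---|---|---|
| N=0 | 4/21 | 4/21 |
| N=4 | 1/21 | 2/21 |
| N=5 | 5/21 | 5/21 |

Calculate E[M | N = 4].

P(N = 4) = 1/7.
Summing M·P(M=x,N=y) over the conditioning event gives 32/21.
E[M | N = 4] = (32/21) / (1/7) = 32/3.

32/3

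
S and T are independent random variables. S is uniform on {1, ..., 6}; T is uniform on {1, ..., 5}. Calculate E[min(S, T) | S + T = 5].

Outcomes with S + T = 5: (1,4), (2,3), (3,2), (4,1), each with probability 1/30.
E[min(S, T) | S + T = 5] = (1 + 2 + 2 + 1) / 4 = 3/2.

3/2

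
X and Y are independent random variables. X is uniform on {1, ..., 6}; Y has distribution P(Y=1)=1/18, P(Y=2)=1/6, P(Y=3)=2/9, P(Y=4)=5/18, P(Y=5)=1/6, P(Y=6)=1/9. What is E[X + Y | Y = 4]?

15/2

P(Y = 4) = 5/18.
Summing (X+Y)·P(x,y) over outcomes with Y = 4 gives 25/12.
E[X + Y | Y = 4] = (25/12) / (5/18) = 15/2.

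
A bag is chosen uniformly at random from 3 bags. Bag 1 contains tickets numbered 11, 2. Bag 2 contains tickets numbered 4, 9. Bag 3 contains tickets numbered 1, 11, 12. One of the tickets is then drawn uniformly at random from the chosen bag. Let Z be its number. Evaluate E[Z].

7

E[Z | bag 1] = (11+2)/2 = 13/2.
E[Z | bag 2] = (4+9)/2 = 13/2.
E[Z | bag 3] = (1+11+12)/3 = 8.
E[Z] = (1/3)·(13/2) + (1/3)·(13/2) + (1/3)·(8) = 7.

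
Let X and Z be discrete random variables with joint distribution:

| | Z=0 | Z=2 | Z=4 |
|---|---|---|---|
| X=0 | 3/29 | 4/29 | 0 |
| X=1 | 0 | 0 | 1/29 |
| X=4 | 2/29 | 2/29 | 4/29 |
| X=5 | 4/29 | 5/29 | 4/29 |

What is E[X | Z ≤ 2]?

P(Z ≤ 2) = 20/29.
Σ X·P over the event = 0·(3/29) + 0·(4/29) + 4·(2/29) + 4·(2/29) + 5·(4/29) + 5·(5/29) = 61/29.
E[X | Z ≤ 2] = (61/29) / (20/29) = 61/20.

61/20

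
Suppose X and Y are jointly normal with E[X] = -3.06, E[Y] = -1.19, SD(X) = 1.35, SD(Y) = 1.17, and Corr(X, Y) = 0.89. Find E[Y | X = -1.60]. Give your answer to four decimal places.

-0.0639

For a bivariate normal, E[Y | X=x] = μ_Y + ρ·(σ_Y/σ_X)·(x − μ_X).
E[Y | X=-1.60] = -1.19 + (0.89)·(1.17/1.35)·(-1.60 − (-3.06)) = -1.19 + (0.77133)·(1.46) = -0.0639.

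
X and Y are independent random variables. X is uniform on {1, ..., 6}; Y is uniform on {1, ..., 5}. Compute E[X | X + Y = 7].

Outcomes with X + Y = 7: (2,5), (3,4), (4,3), (5,2), (6,1), each with probability 1/30.
E[X | X + Y = 7] = (2 + 3 + 4 + 5 + 6) / 5 = 4.

4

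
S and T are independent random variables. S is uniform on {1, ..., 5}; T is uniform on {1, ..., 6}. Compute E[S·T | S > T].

Outcomes with S > T: (2,1), (3,1), (3,2), (4,1), (4,2), (4,3), (5,1), (5,2), (5,3), (5,4), each with probability 1/30.
E[S·T | S > T] = (2 + 3 + 6 + 4 + 8 + 12 + 5 + 10 + 15 + 20) / 10 = 17/2.

17/2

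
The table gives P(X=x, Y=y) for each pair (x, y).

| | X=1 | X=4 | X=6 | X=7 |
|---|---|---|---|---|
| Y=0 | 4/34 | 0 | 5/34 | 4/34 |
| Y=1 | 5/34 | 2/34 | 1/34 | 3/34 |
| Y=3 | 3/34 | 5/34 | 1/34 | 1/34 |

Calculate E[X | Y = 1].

40/11

P(Y = 1) = 11/34.
Σ X·P over the event = 1·(5/34) + 4·(2/34) + 6·(1/34) + 7·(3/34) = 20/17.
E[X | Y = 1] = (20/17) / (11/34) = 40/11.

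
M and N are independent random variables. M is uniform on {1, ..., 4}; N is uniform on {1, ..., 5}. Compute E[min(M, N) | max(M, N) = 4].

P(max(M, N) = 4) = 7/20.
Summing min(M,N)·P(x,y) over outcomes with max(M, N) = 4 gives 4/5.
E[min(M, N) | max(M, N) = 4] = (4/5) / (7/20) = 16/7.

16/7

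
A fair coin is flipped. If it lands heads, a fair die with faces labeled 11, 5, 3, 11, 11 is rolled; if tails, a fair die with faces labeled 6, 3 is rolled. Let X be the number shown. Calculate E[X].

127/20

E[X | heads] = (11+5+3+11+11)/5 = 41/5.
E[X | tails] = (6+3)/2 = 9/2.
By the law of total expectation,
E[X] = (1/2)·(41/5) + (1/2)·(9/2) = 127/20.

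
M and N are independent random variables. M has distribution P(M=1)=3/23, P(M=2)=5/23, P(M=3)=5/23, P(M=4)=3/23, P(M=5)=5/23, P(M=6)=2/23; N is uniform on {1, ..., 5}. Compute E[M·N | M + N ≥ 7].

859/54

P(M + N ≥ 7) = 54/115.
Summing MN·P(x,y) over outcomes with M + N ≥ 7 gives 859/115.
E[M·N | M + N ≥ 7] = (859/115) / (54/115) = 859/54.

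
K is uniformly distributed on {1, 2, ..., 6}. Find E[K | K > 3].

5

Given K > 3, K is equally likely to be any of {4, 5, 6}.
E[K | K > 3] = (4 + 5 + 6) / 3 = 5.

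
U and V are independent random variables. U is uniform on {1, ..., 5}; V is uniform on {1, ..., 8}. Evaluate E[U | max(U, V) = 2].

P(max(U, V) = 2) = 3/40.
Summing U·P(x,y) over outcomes with max(U, V) = 2 gives 1/8.
E[U | max(U, V) = 2] = (1/8) / (3/40) = 5/3.

5/3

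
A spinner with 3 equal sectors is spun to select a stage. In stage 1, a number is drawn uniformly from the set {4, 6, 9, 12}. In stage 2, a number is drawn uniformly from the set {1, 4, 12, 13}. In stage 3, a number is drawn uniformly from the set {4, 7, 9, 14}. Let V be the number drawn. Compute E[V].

95/12

E[V | stage 1] = (4+6+9+12)/4 = 31/4.
E[V | stage 2] = (1+4+12+13)/4 = 15/2.
E[V | stage 3] = (4+7+9+14)/4 = 17/2.
By the law of total expectation,
E[V] = (1/3)·(31/4) + (1/3)·(15/2) + (1/3)·(17/2) = 95/12.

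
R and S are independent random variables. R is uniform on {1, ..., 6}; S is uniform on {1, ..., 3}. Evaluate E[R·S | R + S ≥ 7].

73/6

P(R + S ≥ 7) = 1/3.
Summing RS·P(x,y) over outcomes with R + S ≥ 7 gives 73/18.
E[R·S | R + S ≥ 7] = (73/18) / (1/3) = 73/6.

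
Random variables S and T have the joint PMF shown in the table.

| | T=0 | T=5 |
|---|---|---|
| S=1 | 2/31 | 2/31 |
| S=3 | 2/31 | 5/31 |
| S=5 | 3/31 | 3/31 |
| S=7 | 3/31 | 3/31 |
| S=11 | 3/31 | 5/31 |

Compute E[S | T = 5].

6

P(T = 5) = 18/31.
Σ S·P over the event = 1·(2/31) + 3·(5/31) + 5·(3/31) + 7·(3/31) + 11·(5/31) = 108/31.
E[S | T = 5] = (108/31) / (18/31) = 6.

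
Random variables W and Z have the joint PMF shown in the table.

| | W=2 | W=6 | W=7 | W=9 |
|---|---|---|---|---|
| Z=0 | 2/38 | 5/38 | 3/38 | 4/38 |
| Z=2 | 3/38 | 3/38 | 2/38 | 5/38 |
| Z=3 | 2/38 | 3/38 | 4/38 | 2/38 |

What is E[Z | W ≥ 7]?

8/5

P(W ≥ 7) = 10/19.
Σ Z·P over the event = 0·(3/38) + 2·(2/38) + 3·(4/38) + 0·(4/38) + 2·(5/38) + 3·(2/38) = 16/19.
E[Z | W ≥ 7] = (16/19) / (10/19) = 8/5.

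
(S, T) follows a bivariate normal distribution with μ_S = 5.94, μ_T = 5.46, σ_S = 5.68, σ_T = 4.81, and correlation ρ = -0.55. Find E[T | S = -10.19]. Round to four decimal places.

12.9727

The regression of T on S has slope ρ·σ_T/σ_S and passes through (μ_S, μ_T).
E[T | S=-10.19] = 5.46 + (-0.55)·(4.81/5.68)·(-10.19 − (5.94)) = 5.46 + (-0.46576)·(-16.13) = 12.9727.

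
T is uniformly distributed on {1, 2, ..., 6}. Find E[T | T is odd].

3

Given T is odd, T is equally likely to be any of {1, 3, 5}.
E[T | T is odd] = (1 + 3 + 5) / 3 = 3.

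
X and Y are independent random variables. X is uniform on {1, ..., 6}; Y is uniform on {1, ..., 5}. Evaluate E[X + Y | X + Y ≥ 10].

P(X + Y ≥ 10) = 1/10.
Summing (X+Y)·P(x,y) over outcomes with X + Y ≥ 10 gives 31/30.
E[X + Y | X + Y ≥ 10] = (31/30) / (1/10) = 31/3.

31/3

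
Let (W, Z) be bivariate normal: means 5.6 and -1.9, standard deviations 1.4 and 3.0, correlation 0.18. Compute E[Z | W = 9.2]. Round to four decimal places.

E[Z | W=x] = μ_Z + ρ(σ_Z/σ_W)(x − μ_W) for jointly normal variables.
E[Z | W=9.2] = -1.9 + (0.18)·(3.0/1.4)·(9.2 − (5.6)) = -1.9 + (0.38571)·(3.6) = -0.5114.

-0.5114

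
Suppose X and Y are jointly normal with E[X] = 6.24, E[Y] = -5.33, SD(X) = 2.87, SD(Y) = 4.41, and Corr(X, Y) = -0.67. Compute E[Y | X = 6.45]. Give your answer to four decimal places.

-5.5462

For a bivariate normal, E[Y | X=x] = μ_Y + ρ·(σ_Y/σ_X)·(x − μ_X).
E[Y | X=6.45] = -5.33 + (-0.67)·(4.41/2.87)·(6.45 − (6.24)) = -5.33 + (-1.0295)·(0.21) = -5.5462.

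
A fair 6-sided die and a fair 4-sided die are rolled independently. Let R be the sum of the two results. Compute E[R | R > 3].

136/21

P(R > 3) = 7/8.
Σ over the event: 4·1/8 + 5·1/6 + 6·1/6 + 7·1/6 + 8·1/8 + 9·1/12 + 10·1/24 = 17/3.
E[R | R > 3] = (17/3) / (7/8) = 136/21.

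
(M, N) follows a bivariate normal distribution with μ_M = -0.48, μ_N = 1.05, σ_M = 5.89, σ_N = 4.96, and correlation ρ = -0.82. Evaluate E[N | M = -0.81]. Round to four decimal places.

1.2779

For a bivariate normal, E[N | M=x] = μ_N + ρ·(σ_N/σ_M)·(x − μ_M).
E[N | M=-0.81] = 1.05 + (-0.82)·(4.96/5.89)·(-0.81 − (-0.48)) = 1.05 + (-0.69053)·(-0.33) = 1.2779.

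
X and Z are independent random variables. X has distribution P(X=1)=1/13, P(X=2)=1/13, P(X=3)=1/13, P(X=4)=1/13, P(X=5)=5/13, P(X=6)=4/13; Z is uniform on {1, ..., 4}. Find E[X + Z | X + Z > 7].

201/23

P(X + Z > 7) = 23/52.
Summing (X+Z)·P(x,y) over outcomes with X + Z > 7 gives 201/52.
E[X + Z | X + Z > 7] = (201/52) / (23/52) = 201/23.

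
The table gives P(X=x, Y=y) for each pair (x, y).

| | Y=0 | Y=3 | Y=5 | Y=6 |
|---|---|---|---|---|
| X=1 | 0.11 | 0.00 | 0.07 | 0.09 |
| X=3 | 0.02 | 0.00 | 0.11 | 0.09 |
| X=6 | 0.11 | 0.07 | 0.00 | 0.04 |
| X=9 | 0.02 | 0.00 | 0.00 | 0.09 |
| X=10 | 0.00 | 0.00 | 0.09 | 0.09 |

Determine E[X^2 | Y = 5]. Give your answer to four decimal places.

P(Y = 5) = 0.27.
Σ X^2·P over the event = 1·(0.07) + 9·(0.11) + 100·(0.09) = 10.06.
E[X^2 | Y = 5] = (10.06) / (0.27) = 37.2593.

37.2593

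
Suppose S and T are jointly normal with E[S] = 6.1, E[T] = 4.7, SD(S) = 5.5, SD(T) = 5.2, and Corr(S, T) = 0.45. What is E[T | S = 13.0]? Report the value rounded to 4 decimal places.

The regression of T on S has slope ρ·σ_T/σ_S and passes through (μ_S, μ_T).
E[T | S=13.0] = 4.7 + (0.45)·(5.2/5.5)·(13.0 − (6.1)) = 4.7 + (0.42545)·(6.9) = 7.6356.

7.6356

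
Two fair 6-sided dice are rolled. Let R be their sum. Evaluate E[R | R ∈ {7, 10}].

P(R ∈ {7, 10}) = 1/4.
Σ over the event: 7·1/6 + 10·1/12 = 2.
E[R | R ∈ {7, 10}] = (2) / (1/4) = 8.

8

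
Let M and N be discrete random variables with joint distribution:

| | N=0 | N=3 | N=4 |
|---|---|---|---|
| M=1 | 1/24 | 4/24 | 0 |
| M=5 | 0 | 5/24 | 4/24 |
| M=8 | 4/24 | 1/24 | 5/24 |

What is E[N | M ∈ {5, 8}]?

P(M ∈ {5, 8}) = 19/24.
Σ N·P over the event = 3·(5/24) + 4·(4/24) + 0·(4/24) + 3·(1/24) + 4·(5/24) = 9/4.
E[N | M ∈ {5, 8}] = (9/4) / (19/24) = 54/19.

54/19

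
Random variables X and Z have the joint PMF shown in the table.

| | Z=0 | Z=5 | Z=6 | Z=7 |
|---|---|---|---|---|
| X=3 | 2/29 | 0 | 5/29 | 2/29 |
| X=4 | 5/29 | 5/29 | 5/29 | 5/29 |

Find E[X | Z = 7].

P(Z = 7) = 7/29.
Summing X·P(X=x,Z=y) over the conditioning event gives 26/29.
E[X | Z = 7] = (26/29) / (7/29) = 26/7.

26/7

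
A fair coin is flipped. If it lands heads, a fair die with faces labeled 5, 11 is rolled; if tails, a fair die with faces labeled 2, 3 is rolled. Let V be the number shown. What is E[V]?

E[V | heads] = (5+11)/2 = 8.
E[V | tails] = (2+3)/2 = 5/2.
E[V] = (1/2)·(8) + (1/2)·(5/2) = 21/4.

21/4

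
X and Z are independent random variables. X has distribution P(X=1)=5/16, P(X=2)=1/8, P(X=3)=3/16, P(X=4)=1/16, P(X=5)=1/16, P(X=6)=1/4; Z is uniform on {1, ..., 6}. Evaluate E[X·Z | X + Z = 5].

54/11

P(X + Z = 5) = 11/96.
Summing XZ·P(x,y) over outcomes with X + Z = 5 gives 9/16.
E[X·Z | X + Z = 5] = (9/16) / (11/96) = 54/11.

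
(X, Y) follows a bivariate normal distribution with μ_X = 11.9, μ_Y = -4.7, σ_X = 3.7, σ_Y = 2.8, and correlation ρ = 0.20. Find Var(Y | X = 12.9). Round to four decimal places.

7.5264

For a bivariate normal, Var(Y | X=x) = σ_Y²(1 − ρ²).
Var(Y | X=12.9) = (2.8)²·(1 − (0.20)²) = 7.84·0.96 = 7.5264.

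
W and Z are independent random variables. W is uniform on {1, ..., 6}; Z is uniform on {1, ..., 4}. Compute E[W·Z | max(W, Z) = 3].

27/5

Outcomes with max(W, Z) = 3: (1,3), (2,3), (3,1), (3,2), (3,3), each with probability 1/24.
E[W·Z | max(W, Z) = 3] = (3 + 6 + 3 + 6 + 9) / 5 = 27/5.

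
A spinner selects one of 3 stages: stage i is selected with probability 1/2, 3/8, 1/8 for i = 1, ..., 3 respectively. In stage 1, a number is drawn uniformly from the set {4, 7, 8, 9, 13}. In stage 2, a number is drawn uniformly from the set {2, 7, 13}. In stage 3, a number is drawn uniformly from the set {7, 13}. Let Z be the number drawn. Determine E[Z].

81/10

E[Z | stage 1] = (4+7+8+9+13)/5 = 41/5.
E[Z | stage 2] = (2+7+13)/3 = 22/3.
E[Z | stage 3] = (7+13)/2 = 10.
E[Z] = (1/2)·(41/5) + (3/8)·(22/3) + (1/8)·(10) = 81/10.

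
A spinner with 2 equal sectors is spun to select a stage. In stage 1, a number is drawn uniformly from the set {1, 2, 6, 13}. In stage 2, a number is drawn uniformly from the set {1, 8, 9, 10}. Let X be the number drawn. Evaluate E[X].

E[X | stage 1] = (1+2+6+13)/4 = 11/2.
E[X | stage 2] = (1+8+9+10)/4 = 7.
E[X] = (1/2)·(11/2) + (1/2)·(7) = 25/4.

25/4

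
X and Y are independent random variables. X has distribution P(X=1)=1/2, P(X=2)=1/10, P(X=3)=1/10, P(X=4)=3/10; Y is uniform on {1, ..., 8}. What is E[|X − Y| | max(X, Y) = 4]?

36/19

P(max(X, Y) = 4) = 19/80.
Summing |X−Y|·P(x,y) over outcomes with max(X, Y) = 4 gives 9/20.
E[|X − Y| | max(X, Y) = 4] = (9/20) / (19/80) = 36/19.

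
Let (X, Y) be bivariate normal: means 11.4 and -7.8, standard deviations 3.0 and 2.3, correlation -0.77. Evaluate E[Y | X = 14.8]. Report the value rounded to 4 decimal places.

For a bivariate normal, E[Y | X=x] = μ_Y + ρ·(σ_Y/σ_X)·(x − μ_X).
E[Y | X=14.8] = -7.8 + (-0.77)·(2.3/3.0)·(14.8 − (11.4)) = -7.8 + (-0.59033)·(3.4) = -9.8071.

-9.8071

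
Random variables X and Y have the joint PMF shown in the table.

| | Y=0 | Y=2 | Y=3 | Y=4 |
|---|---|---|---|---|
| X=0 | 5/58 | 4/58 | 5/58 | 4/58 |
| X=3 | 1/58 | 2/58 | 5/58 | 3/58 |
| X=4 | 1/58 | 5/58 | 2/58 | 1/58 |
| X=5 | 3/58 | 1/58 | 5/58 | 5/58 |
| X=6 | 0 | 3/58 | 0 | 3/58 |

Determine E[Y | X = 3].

P(X = 3) = 11/58.
Σ Y·P over the event = 0·(1/58) + 2·(2/58) + 3·(5/58) + 4·(3/58) = 31/58.
E[Y | X = 3] = (31/58) / (11/58) = 31/11.

31/11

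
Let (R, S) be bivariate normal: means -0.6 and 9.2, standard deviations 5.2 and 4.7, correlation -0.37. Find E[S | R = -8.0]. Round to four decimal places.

For a bivariate normal, E[S | R=x] = μ_S + ρ·(σ_S/σ_R)·(x − μ_R).
E[S | R=-8.0] = 9.2 + (-0.37)·(4.7/5.2)·(-8.0 − (-0.6)) = 9.2 + (-0.33442)·(-7.4) = 11.6747.

11.6747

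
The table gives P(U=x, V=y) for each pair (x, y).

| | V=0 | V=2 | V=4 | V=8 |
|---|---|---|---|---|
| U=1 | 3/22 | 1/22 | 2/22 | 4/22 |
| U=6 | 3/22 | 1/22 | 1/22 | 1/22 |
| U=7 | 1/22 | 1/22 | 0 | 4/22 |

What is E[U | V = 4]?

8/3

P(V = 4) = 3/22.
Summing U·P(U=x,V=y) over the conditioning event gives 4/11.
E[U | V = 4] = (4/11) / (3/22) = 8/3.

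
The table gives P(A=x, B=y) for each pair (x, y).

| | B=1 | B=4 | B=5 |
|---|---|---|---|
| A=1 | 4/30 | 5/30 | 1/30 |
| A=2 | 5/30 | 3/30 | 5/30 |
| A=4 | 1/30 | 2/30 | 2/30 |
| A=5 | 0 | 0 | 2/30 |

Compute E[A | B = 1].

9/5

P(B = 1) = 1/3.
Σ A·P over the event = 1·(4/30) + 2·(5/30) + 4·(1/30) = 3/5.
E[A | B = 1] = (3/5) / (1/3) = 9/5.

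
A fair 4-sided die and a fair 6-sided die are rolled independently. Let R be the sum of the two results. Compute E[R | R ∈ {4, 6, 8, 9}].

P(R ∈ {4, 6, 8, 9}) = 1/2.
Σ over the event: 4·1/8 + 6·1/6 + 8·1/8 + 9·1/12 = 13/4.
E[R | R ∈ {4, 6, 8, 9}] = (13/4) / (1/2) = 13/2.

13/2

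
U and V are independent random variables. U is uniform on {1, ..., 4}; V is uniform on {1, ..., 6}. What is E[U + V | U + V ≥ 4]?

136/21

P(U + V ≥ 4) = 7/8.
Summing (U+V)·P(x,y) over outcomes with U + V ≥ 4 gives 17/3.
E[U + V | U + V ≥ 4] = (17/3) / (7/8) = 136/21.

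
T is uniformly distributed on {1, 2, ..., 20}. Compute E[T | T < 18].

9

P(T < 18) = 17/20.
E[T | T < 18] = (153/20) / (17/20) = 9.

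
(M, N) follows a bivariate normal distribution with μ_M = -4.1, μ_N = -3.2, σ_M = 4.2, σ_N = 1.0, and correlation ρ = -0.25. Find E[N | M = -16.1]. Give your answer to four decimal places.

The regression of N on M has slope ρ·σ_N/σ_M and passes through (μ_M, μ_N).
E[N | M=-16.1] = -3.2 + (-0.25)·(1.0/4.2)·(-16.1 − (-4.1)) = -3.2 + (-0.059524)·(-12) = -2.4857.

-2.4857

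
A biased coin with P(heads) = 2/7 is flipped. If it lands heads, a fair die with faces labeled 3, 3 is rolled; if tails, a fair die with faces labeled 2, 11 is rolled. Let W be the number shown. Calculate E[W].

E[W | heads] = (3+3)/2 = 3.
E[W | tails] = (2+11)/2 = 13/2.
By the law of total expectation,
E[W] = (2/7)·(3) + (5/7)·(13/2) = 11/2.

11/2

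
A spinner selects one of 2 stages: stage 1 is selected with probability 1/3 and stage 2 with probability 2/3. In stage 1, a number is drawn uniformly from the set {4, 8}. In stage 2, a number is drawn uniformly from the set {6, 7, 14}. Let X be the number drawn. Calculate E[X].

8

E[X | stage 1] = (4+8)/2 = 6.
E[X | stage 2] = (6+7+14)/3 = 9.
E[X] = (1/3)·(6) + (2/3)·(9) = 8.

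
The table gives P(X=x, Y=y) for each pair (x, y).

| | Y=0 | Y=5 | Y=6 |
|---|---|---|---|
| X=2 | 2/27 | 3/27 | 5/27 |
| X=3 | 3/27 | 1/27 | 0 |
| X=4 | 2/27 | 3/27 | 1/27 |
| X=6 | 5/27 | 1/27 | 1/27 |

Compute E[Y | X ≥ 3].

37/17

P(X ≥ 3) = 17/27.
Summing Y·P(X=x,Y=y) over the conditioning event gives 37/27.
E[Y | X ≥ 3] = (37/27) / (17/27) = 37/17.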